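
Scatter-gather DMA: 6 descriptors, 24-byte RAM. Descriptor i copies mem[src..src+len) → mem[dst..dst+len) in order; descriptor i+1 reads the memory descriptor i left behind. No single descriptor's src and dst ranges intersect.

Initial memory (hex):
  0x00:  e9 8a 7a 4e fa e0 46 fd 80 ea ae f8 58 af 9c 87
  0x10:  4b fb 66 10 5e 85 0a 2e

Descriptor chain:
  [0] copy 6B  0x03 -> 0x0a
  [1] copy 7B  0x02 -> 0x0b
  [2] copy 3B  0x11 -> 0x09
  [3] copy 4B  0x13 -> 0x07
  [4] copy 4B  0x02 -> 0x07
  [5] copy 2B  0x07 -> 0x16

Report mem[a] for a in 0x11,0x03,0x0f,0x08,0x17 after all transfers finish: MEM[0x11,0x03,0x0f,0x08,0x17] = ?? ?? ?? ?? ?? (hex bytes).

MEM[0x11,0x03,0x0f,0x08,0x17] = 80 4e 46 4e 4e

  after D0: wrote 6B at 0x0a = 4efae046fd80
  after D1: wrote 7B at 0x0b = 7a4efae046fd80
  after D2: wrote 3B at 0x09 = 806610
  after D3: wrote 4B at 0x07 = 105e850a
  after D4: wrote 4B at 0x07 = 7a4efae0
  after D5: wrote 2B at 0x16 = 7a4e
query mem[0x11]=0x80, mem[0x03]=0x4e, mem[0x0f]=0x46, mem[0x08]=0x4e, mem[0x17]=0x4e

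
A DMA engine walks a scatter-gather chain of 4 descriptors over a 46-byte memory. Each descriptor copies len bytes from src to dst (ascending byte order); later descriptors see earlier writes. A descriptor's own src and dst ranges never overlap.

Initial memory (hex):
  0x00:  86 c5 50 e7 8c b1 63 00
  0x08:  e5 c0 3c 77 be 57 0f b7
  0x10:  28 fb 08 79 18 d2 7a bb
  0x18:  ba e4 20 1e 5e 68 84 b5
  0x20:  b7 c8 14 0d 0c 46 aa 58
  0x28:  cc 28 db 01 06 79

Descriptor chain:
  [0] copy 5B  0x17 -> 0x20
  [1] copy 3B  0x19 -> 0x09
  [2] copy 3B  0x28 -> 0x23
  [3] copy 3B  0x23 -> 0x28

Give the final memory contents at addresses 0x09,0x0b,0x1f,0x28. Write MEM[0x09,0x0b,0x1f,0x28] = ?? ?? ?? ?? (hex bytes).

MEM[0x09,0x0b,0x1f,0x28] = e4 1e b5 cc

D0: mem[0x20..0x24] <- [bb ba e4 20 1e]
D1: mem[0x09..0x0b] <- [e4 20 1e]
D2: mem[0x23..0x25] <- [cc 28 db]
D3: mem[0x28..0x2a] <- [cc 28 db]
query mem[0x09]=0xe4, mem[0x0b]=0x1e, mem[0x1f]=0xb5, mem[0x28]=0xcc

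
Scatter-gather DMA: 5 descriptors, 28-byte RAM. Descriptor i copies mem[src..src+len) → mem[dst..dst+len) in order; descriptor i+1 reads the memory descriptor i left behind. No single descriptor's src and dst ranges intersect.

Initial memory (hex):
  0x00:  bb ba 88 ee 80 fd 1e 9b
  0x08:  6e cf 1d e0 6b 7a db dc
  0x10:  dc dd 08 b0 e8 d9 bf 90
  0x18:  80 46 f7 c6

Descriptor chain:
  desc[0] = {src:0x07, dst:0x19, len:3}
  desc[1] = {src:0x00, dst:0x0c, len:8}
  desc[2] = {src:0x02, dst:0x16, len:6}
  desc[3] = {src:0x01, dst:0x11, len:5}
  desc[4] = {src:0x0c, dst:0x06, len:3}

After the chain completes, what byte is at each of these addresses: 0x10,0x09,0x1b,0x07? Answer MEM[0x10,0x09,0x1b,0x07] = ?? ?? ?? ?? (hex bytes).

MEM[0x10,0x09,0x1b,0x07] = 80 cf 9b ba

[0] 0x07->0x19 len=3 : 9b 6e cf
[1] 0x00->0x0c len=8 : bb ba 88 ee 80 fd 1e 9b
[2] 0x02->0x16 len=6 : 88 ee 80 fd 1e 9b
[3] 0x01->0x11 len=5 : ba 88 ee 80 fd
[4] 0x0c->0x06 len=3 : bb ba 88
query mem[0x10]=0x80, mem[0x09]=0xcf, mem[0x1b]=0x9b, mem[0x07]=0xba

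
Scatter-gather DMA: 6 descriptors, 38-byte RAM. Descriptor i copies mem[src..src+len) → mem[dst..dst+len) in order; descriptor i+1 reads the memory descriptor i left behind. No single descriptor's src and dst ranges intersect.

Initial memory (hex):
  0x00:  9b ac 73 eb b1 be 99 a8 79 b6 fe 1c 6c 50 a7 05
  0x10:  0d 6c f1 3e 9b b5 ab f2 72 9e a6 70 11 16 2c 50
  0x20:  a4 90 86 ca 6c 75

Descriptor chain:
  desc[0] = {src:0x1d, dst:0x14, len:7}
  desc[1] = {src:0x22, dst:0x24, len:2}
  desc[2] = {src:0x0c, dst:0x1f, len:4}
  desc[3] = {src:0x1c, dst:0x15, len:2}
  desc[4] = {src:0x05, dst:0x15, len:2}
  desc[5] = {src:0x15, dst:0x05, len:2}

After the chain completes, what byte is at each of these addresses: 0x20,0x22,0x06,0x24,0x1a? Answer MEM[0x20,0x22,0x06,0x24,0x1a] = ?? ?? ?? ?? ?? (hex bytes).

MEM[0x20,0x22,0x06,0x24,0x1a] = 50 05 99 86 ca

  after D0: wrote 7B at 0x14 = 162c50a49086ca
  after D1: wrote 2B at 0x24 = 86ca
  after D2: wrote 4B at 0x1f = 6c50a705
  after D3: wrote 2B at 0x15 = 1116
  after D4: wrote 2B at 0x15 = be99
  after D5: wrote 2B at 0x05 = be99
query mem[0x20]=0x50, mem[0x22]=0x05, mem[0x06]=0x99, mem[0x24]=0x86, mem[0x1a]=0xca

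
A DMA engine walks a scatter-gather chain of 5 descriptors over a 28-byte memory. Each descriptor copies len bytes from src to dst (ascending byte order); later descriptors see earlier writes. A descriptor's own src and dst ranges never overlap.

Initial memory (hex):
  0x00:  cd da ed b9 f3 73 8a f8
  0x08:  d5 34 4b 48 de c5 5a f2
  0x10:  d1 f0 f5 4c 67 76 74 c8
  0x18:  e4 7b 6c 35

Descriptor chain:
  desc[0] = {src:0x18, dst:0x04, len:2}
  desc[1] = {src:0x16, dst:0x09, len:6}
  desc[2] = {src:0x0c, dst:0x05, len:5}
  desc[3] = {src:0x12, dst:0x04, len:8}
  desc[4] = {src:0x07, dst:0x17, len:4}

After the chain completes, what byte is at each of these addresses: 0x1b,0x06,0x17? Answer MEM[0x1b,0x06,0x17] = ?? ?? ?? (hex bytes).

[0] 0x18->0x04 len=2 : e4 7b
[1] 0x16->0x09 len=6 : 74 c8 e4 7b 6c 35
[2] 0x0c->0x05 len=5 : 7b 6c 35 f2 d1
[3] 0x12->0x04 len=8 : f5 4c 67 76 74 c8 e4 7b
[4] 0x07->0x17 len=4 : 76 74 c8 e4
query mem[0x1b]=0x35, mem[0x06]=0x67, mem[0x17]=0x76

MEM[0x1b,0x06,0x17] = 35 67 76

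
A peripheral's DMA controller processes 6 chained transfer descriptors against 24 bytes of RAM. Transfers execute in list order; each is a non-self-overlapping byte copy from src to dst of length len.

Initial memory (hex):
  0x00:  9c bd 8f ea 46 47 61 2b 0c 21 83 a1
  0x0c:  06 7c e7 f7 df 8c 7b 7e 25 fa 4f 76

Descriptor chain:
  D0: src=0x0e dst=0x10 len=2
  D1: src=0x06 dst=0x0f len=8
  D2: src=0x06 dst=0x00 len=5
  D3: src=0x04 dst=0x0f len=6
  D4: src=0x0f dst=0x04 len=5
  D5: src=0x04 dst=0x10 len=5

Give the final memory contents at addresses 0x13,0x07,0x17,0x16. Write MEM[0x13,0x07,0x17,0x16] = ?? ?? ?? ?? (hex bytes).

MEM[0x13,0x07,0x17,0x16] = 2b 2b 76 7c

[0] 0x0e->0x10 len=2 : e7 f7
[1] 0x06->0x0f len=8 : 61 2b 0c 21 83 a1 06 7c
[2] 0x06->0x00 len=5 : 61 2b 0c 21 83
[3] 0x04->0x0f len=6 : 83 47 61 2b 0c 21
[4] 0x0f->0x04 len=5 : 83 47 61 2b 0c
[5] 0x04->0x10 len=5 : 83 47 61 2b 0c
query mem[0x13]=0x2b, mem[0x07]=0x2b, mem[0x17]=0x76, mem[0x16]=0x7c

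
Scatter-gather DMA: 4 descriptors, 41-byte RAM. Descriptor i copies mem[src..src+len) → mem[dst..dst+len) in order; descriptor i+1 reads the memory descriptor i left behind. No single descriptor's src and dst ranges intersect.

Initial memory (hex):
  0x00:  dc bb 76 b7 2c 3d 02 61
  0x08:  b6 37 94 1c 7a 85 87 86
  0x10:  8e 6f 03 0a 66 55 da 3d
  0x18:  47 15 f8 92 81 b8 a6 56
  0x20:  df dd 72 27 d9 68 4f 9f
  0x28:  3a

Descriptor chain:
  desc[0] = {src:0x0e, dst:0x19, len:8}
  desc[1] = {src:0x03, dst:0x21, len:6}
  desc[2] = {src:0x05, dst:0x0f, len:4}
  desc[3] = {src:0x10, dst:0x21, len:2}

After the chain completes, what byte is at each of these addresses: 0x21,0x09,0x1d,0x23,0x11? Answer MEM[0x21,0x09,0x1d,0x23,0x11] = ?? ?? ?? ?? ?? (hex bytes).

[0] 0x0e->0x19 len=8 : 87 86 8e 6f 03 0a 66 55
[1] 0x03->0x21 len=6 : b7 2c 3d 02 61 b6
[2] 0x05->0x0f len=4 : 3d 02 61 b6
[3] 0x10->0x21 len=2 : 02 61
query mem[0x21]=0x02, mem[0x09]=0x37, mem[0x1d]=0x03, mem[0x23]=0x3d, mem[0x11]=0x61

MEM[0x21,0x09,0x1d,0x23,0x11] = 02 37 03 3d 61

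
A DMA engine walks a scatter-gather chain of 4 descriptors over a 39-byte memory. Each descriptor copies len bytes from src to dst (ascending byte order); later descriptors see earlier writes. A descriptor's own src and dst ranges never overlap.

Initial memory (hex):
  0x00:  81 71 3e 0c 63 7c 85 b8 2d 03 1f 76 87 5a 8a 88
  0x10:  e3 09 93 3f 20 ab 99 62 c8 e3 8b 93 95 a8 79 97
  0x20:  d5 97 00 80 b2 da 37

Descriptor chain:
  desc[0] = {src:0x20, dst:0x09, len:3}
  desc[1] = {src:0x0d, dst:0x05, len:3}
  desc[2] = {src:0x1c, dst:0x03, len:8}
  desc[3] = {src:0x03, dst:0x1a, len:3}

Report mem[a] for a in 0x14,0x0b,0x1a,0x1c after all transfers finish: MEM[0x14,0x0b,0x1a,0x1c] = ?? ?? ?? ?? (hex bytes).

D0: mem[0x09..0x0b] <- [d5 97 00]
D1: mem[0x05..0x07] <- [5a 8a 88]
D2: mem[0x03..0x0a] <- [95 a8 79 97 d5 97 00 80]
D3: mem[0x1a..0x1c] <- [95 a8 79]
query mem[0x14]=0x20, mem[0x0b]=0x00, mem[0x1a]=0x95, mem[0x1c]=0x79

MEM[0x14,0x0b,0x1a,0x1c] = 20 00 95 79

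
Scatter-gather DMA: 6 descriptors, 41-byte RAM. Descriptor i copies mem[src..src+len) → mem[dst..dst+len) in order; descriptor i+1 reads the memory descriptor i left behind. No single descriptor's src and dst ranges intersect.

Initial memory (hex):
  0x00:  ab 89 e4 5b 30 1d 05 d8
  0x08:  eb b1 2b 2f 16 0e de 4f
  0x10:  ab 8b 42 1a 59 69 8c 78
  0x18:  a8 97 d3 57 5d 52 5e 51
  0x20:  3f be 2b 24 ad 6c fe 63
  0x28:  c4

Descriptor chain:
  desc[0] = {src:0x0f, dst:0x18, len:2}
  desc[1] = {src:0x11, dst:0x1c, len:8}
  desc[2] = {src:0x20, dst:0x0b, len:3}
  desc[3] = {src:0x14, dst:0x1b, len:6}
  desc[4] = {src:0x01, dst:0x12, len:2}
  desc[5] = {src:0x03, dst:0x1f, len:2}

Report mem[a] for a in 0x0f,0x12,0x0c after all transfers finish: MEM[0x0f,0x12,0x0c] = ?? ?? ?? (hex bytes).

MEM[0x0f,0x12,0x0c] = 4f 89 8c

D0: mem[0x18..0x19] <- [4f ab]
D1: mem[0x1c..0x23] <- [8b 42 1a 59 69 8c 78 4f]
D2: mem[0x0b..0x0d] <- [69 8c 78]
D3: mem[0x1b..0x20] <- [59 69 8c 78 4f ab]
D4: mem[0x12..0x13] <- [89 e4]
D5: mem[0x1f..0x20] <- [5b 30]
query mem[0x0f]=0x4f, mem[0x12]=0x89, mem[0x0c]=0x8c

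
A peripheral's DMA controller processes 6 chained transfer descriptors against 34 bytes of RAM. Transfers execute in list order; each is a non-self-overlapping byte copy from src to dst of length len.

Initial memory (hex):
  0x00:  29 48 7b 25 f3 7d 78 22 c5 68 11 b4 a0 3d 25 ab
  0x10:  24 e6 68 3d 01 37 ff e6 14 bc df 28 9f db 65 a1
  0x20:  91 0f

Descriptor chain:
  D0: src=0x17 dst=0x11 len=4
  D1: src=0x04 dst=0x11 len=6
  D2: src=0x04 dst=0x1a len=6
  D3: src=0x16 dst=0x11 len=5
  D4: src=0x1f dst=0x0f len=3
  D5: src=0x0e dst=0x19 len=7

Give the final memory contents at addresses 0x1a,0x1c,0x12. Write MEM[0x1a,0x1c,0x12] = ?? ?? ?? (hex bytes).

MEM[0x1a,0x1c,0x12] = 68 0f e6

D0: mem[0x11..0x14] <- [e6 14 bc df]
D1: mem[0x11..0x16] <- [f3 7d 78 22 c5 68]
D2: mem[0x1a..0x1f] <- [f3 7d 78 22 c5 68]
D3: mem[0x11..0x15] <- [68 e6 14 bc f3]
D4: mem[0x0f..0x11] <- [68 91 0f]
D5: mem[0x19..0x1f] <- [25 68 91 0f e6 14 bc]
query mem[0x1a]=0x68, mem[0x1c]=0x0f, mem[0x12]=0xe6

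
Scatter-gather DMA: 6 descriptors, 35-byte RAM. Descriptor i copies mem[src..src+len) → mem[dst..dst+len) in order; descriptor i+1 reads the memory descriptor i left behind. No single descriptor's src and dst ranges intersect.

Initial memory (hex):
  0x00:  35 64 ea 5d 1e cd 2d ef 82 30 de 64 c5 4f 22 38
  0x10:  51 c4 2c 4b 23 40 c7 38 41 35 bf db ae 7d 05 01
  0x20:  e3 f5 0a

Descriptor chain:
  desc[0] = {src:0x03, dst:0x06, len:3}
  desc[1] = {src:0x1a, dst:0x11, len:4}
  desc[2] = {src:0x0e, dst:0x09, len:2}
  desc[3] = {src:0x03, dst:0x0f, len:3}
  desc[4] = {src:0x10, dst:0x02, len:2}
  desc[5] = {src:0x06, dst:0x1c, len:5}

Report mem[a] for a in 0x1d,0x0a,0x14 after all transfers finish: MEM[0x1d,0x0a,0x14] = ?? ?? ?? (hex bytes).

MEM[0x1d,0x0a,0x14] = 1e 38 7d

[0] 0x03->0x06 len=3 : 5d 1e cd
[1] 0x1a->0x11 len=4 : bf db ae 7d
[2] 0x0e->0x09 len=2 : 22 38
[3] 0x03->0x0f len=3 : 5d 1e cd
[4] 0x10->0x02 len=2 : 1e cd
[5] 0x06->0x1c len=5 : 5d 1e cd 22 38
query mem[0x1d]=0x1e, mem[0x0a]=0x38, mem[0x14]=0x7d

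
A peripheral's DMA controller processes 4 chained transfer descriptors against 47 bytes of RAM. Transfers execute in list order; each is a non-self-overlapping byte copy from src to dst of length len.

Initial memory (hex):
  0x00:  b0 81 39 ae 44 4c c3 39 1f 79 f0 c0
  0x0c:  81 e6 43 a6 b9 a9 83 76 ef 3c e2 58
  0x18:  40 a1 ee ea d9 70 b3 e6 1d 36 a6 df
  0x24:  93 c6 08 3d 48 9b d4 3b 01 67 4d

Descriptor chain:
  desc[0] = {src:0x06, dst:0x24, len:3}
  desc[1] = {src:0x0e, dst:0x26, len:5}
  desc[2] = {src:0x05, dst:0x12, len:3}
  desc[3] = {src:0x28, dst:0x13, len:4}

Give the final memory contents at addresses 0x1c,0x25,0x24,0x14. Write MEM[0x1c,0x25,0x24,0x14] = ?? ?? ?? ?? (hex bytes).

MEM[0x1c,0x25,0x24,0x14] = d9 39 c3 a9

  after D0: wrote 3B at 0x24 = c3391f
  after D1: wrote 5B at 0x26 = 43a6b9a983
  after D2: wrote 3B at 0x12 = 4cc339
  after D3: wrote 4B at 0x13 = b9a9833b
query mem[0x1c]=0xd9, mem[0x25]=0x39, mem[0x24]=0xc3, mem[0x14]=0xa9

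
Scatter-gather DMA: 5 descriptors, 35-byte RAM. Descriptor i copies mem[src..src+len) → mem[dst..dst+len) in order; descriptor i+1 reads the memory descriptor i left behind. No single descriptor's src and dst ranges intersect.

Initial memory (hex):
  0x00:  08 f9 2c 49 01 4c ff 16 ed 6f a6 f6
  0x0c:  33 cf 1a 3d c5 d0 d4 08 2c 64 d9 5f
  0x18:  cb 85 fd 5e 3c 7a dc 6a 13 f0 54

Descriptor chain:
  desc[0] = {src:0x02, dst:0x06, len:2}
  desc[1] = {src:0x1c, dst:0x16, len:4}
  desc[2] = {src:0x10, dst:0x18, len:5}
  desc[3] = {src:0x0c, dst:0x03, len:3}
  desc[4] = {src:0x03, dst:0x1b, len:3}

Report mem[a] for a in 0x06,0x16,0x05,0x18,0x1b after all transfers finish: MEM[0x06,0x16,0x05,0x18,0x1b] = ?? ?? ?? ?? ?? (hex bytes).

#0 dst[0x06+2] := {0x2c,0x49}
#1 dst[0x16+4] := {0x3c,0x7a,0xdc,0x6a}
#2 dst[0x18+5] := {0xc5,0xd0,0xd4,0x08,0x2c}
#3 dst[0x03+3] := {0x33,0xcf,0x1a}
#4 dst[0x1b+3] := {0x33,0xcf,0x1a}
query mem[0x06]=0x2c, mem[0x16]=0x3c, mem[0x05]=0x1a, mem[0x18]=0xc5, mem[0x1b]=0x33

MEM[0x06,0x16,0x05,0x18,0x1b] = 2c 3c 1a c5 33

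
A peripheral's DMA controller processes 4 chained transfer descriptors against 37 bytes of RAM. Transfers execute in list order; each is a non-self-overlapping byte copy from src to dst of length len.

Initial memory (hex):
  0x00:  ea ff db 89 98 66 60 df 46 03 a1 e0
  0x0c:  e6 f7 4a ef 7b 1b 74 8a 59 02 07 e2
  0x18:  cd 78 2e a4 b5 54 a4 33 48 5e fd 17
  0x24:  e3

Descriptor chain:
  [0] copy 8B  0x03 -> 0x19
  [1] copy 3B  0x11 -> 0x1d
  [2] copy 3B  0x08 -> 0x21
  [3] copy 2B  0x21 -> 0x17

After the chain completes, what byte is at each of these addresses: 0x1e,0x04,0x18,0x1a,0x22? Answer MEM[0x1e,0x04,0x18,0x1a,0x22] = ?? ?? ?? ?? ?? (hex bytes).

MEM[0x1e,0x04,0x18,0x1a,0x22] = 74 98 03 98 03

D0: mem[0x19..0x20] <- [89 98 66 60 df 46 03 a1]
D1: mem[0x1d..0x1f] <- [1b 74 8a]
D2: mem[0x21..0x23] <- [46 03 a1]
D3: mem[0x17..0x18] <- [46 03]
query mem[0x1e]=0x74, mem[0x04]=0x98, mem[0x18]=0x03, mem[0x1a]=0x98, mem[0x22]=0x03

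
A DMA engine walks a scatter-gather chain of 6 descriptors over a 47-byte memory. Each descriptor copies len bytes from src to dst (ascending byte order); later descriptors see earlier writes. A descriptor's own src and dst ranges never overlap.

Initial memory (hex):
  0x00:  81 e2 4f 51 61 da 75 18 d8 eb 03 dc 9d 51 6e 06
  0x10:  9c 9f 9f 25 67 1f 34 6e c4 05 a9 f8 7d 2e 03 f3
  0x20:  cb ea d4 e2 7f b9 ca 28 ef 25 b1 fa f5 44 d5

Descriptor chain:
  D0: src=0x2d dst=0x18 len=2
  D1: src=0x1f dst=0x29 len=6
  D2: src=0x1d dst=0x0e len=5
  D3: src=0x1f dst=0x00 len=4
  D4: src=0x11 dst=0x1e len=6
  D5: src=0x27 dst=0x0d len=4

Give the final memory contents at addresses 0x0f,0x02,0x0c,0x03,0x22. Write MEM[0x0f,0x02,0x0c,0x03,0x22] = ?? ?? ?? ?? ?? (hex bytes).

MEM[0x0f,0x02,0x0c,0x03,0x22] = f3 ea 9d d4 1f

D0: mem[0x18..0x19] <- [44 d5]
D1: mem[0x29..0x2e] <- [f3 cb ea d4 e2 7f]
D2: mem[0x0e..0x12] <- [2e 03 f3 cb ea]
D3: mem[0x00..0x03] <- [f3 cb ea d4]
D4: mem[0x1e..0x23] <- [cb ea 25 67 1f 34]
D5: mem[0x0d..0x10] <- [28 ef f3 cb]
query mem[0x0f]=0xf3, mem[0x02]=0xea, mem[0x0c]=0x9d, mem[0x03]=0xd4, mem[0x22]=0x1f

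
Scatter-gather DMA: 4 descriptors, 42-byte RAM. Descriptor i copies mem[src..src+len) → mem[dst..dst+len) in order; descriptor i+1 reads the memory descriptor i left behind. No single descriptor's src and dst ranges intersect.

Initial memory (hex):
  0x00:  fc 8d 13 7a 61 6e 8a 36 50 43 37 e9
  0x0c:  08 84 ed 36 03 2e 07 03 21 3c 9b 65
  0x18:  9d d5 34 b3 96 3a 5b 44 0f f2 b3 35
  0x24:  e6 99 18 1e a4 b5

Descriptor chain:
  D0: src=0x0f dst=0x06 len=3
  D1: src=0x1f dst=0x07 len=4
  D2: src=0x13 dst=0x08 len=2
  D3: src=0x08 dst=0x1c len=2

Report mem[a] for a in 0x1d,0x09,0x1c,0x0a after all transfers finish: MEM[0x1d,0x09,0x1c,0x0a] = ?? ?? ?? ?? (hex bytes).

D0: mem[0x06..0x08] <- [36 03 2e]
D1: mem[0x07..0x0a] <- [44 0f f2 b3]
D2: mem[0x08..0x09] <- [03 21]
D3: mem[0x1c..0x1d] <- [03 21]
query mem[0x1d]=0x21, mem[0x09]=0x21, mem[0x1c]=0x03, mem[0x0a]=0xb3

MEM[0x1d,0x09,0x1c,0x0a] = 21 21 03 b3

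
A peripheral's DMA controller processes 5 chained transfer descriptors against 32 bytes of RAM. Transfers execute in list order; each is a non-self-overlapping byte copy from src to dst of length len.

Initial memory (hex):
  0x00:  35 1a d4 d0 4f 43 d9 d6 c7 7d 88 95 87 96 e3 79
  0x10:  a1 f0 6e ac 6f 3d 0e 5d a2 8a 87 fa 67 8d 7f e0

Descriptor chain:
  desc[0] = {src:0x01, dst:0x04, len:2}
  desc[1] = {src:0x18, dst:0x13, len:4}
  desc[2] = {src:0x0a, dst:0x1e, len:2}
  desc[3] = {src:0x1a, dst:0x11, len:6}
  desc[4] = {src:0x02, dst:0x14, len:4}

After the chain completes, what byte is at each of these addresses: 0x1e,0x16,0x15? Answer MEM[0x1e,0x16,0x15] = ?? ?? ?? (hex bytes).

MEM[0x1e,0x16,0x15] = 88 1a d0

[0] 0x01->0x04 len=2 : 1a d4
[1] 0x18->0x13 len=4 : a2 8a 87 fa
[2] 0x0a->0x1e len=2 : 88 95
[3] 0x1a->0x11 len=6 : 87 fa 67 8d 88 95
[4] 0x02->0x14 len=4 : d4 d0 1a d4
query mem[0x1e]=0x88, mem[0x16]=0x1a, mem[0x15]=0xd0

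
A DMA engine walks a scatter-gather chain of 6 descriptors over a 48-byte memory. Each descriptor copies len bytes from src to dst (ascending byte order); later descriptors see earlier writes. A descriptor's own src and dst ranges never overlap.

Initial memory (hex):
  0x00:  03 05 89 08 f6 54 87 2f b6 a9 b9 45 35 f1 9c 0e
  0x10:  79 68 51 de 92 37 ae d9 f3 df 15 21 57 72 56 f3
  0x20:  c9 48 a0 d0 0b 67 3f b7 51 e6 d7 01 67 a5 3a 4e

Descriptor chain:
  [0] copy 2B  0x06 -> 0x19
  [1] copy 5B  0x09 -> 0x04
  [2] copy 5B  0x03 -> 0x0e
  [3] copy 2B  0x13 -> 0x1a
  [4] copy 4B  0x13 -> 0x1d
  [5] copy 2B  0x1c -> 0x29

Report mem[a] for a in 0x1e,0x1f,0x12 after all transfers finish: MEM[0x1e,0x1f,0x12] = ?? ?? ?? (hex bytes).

MEM[0x1e,0x1f,0x12] = 92 37 35

#0 dst[0x19+2] := {0x87,0x2f}
#1 dst[0x04+5] := {0xa9,0xb9,0x45,0x35,0xf1}
#2 dst[0x0e+5] := {0x08,0xa9,0xb9,0x45,0x35}
#3 dst[0x1a+2] := {0xde,0x92}
#4 dst[0x1d+4] := {0xde,0x92,0x37,0xae}
#5 dst[0x29+2] := {0x57,0xde}
query mem[0x1e]=0x92, mem[0x1f]=0x37, mem[0x12]=0x35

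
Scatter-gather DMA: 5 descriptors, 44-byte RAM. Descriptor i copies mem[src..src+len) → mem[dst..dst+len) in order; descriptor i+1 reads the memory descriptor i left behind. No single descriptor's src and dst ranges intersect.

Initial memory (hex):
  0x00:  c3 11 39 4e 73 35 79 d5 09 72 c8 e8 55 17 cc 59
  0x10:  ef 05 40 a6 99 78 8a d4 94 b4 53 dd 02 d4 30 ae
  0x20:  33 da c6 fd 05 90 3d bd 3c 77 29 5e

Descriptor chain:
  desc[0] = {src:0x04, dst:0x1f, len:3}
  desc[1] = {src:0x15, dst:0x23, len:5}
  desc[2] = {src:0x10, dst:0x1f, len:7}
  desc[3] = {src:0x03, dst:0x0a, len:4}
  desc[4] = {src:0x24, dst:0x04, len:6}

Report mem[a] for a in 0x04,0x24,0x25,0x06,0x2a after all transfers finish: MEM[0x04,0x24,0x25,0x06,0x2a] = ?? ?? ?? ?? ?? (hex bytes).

MEM[0x04,0x24,0x25,0x06,0x2a] = 78 78 8a 94 29

  after D0: wrote 3B at 0x1f = 733579
  after D1: wrote 5B at 0x23 = 788ad494b4
  after D2: wrote 7B at 0x1f = ef0540a699788a
  after D3: wrote 4B at 0x0a = 4e733579
  after D4: wrote 6B at 0x04 = 788a94b43c77
query mem[0x04]=0x78, mem[0x24]=0x78, mem[0x25]=0x8a, mem[0x06]=0x94, mem[0x2a]=0x29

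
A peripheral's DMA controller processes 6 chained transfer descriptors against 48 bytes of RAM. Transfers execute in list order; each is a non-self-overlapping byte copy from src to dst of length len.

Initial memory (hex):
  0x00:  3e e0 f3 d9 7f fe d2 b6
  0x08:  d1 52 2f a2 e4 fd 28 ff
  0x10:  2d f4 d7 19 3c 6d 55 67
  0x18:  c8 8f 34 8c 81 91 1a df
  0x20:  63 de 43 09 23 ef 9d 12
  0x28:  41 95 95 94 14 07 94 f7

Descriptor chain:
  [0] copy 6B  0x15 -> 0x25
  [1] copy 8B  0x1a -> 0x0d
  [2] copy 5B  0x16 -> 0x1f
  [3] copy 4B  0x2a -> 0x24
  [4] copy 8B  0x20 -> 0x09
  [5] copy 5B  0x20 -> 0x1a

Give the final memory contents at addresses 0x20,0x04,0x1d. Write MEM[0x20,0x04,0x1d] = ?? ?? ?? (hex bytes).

[0] 0x15->0x25 len=6 : 6d 55 67 c8 8f 34
[1] 0x1a->0x0d len=8 : 34 8c 81 91 1a df 63 de
[2] 0x16->0x1f len=5 : 55 67 c8 8f 34
[3] 0x2a->0x24 len=4 : 34 94 14 07
[4] 0x20->0x09 len=8 : 67 c8 8f 34 34 94 14 07
[5] 0x20->0x1a len=5 : 67 c8 8f 34 34
query mem[0x20]=0x67, mem[0x04]=0x7f, mem[0x1d]=0x34

MEM[0x20,0x04,0x1d] = 67 7f 34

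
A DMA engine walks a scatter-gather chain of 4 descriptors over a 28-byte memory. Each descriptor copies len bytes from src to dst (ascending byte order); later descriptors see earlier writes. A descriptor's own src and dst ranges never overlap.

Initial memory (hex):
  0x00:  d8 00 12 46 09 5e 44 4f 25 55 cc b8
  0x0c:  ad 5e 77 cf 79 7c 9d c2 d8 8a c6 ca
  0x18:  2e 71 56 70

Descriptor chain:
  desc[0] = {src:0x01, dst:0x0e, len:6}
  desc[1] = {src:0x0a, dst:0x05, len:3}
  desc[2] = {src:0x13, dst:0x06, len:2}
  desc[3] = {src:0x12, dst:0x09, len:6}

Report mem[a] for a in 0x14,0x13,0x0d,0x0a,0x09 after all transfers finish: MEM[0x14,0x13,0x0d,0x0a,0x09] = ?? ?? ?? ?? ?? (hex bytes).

MEM[0x14,0x13,0x0d,0x0a,0x09] = d8 44 c6 44 5e

#0 dst[0x0e+6] := {0x00,0x12,0x46,0x09,0x5e,0x44}
#1 dst[0x05+3] := {0xcc,0xb8,0xad}
#2 dst[0x06+2] := {0x44,0xd8}
#3 dst[0x09+6] := {0x5e,0x44,0xd8,0x8a,0xc6,0xca}
query mem[0x14]=0xd8, mem[0x13]=0x44, mem[0x0d]=0xc6, mem[0x0a]=0x44, mem[0x09]=0x5e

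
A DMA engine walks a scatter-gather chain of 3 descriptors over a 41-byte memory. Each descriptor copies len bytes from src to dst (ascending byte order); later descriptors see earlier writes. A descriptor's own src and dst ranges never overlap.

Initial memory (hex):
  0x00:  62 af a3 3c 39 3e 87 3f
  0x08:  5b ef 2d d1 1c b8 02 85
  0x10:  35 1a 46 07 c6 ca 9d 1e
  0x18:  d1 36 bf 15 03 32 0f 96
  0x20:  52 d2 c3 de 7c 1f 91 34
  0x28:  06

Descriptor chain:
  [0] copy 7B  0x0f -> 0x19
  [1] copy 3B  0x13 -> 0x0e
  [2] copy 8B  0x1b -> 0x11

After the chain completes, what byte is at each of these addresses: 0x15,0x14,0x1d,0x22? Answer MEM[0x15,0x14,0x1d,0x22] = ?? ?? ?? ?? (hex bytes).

D0: mem[0x19..0x1f] <- [85 35 1a 46 07 c6 ca]
D1: mem[0x0e..0x10] <- [07 c6 ca]
D2: mem[0x11..0x18] <- [1a 46 07 c6 ca 52 d2 c3]
query mem[0x15]=0xca, mem[0x14]=0xc6, mem[0x1d]=0x07, mem[0x22]=0xc3

MEM[0x15,0x14,0x1d,0x22] = ca c6 07 c3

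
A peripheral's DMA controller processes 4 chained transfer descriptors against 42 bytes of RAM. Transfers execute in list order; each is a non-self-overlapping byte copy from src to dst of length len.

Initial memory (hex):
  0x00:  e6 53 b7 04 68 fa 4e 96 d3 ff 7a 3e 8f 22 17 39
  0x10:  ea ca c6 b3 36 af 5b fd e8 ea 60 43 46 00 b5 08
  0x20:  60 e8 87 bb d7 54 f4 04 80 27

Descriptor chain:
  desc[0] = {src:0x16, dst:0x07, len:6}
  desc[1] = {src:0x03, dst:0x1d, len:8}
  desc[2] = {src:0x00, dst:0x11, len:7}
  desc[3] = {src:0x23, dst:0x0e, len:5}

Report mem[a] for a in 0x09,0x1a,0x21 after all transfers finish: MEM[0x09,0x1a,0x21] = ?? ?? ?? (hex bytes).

MEM[0x09,0x1a,0x21] = e8 60 5b

[0] 0x16->0x07 len=6 : 5b fd e8 ea 60 43
[1] 0x03->0x1d len=8 : 04 68 fa 4e 5b fd e8 ea
[2] 0x00->0x11 len=7 : e6 53 b7 04 68 fa 4e
[3] 0x23->0x0e len=5 : e8 ea 54 f4 04
query mem[0x09]=0xe8, mem[0x1a]=0x60, mem[0x21]=0x5b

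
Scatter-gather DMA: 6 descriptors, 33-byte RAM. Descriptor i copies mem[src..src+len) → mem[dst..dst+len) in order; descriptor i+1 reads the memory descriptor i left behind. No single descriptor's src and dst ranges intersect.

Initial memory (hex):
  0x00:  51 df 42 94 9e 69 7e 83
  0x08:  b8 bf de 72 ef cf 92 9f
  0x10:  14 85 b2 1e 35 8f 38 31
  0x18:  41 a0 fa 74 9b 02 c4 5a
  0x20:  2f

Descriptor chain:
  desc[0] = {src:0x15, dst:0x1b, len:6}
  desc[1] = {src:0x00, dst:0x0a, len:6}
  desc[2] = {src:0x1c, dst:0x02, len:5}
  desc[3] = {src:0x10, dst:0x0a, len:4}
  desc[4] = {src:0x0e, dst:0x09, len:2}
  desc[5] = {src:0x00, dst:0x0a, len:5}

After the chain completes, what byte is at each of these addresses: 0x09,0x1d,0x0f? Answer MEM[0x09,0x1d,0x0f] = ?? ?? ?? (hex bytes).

D0: mem[0x1b..0x20] <- [8f 38 31 41 a0 fa]
D1: mem[0x0a..0x0f] <- [51 df 42 94 9e 69]
D2: mem[0x02..0x06] <- [38 31 41 a0 fa]
D3: mem[0x0a..0x0d] <- [14 85 b2 1e]
D4: mem[0x09..0x0a] <- [9e 69]
D5: mem[0x0a..0x0e] <- [51 df 38 31 41]
query mem[0x09]=0x9e, mem[0x1d]=0x31, mem[0x0f]=0x69

MEM[0x09,0x1d,0x0f] = 9e 31 69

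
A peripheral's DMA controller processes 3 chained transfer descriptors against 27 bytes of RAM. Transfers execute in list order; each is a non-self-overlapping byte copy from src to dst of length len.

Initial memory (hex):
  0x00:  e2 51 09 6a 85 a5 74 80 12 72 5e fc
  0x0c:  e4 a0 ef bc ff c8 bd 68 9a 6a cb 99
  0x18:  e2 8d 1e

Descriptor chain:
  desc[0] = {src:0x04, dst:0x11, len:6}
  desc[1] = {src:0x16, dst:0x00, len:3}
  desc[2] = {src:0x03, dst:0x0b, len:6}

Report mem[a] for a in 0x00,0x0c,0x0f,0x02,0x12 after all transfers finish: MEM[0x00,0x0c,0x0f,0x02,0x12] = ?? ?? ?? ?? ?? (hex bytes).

MEM[0x00,0x0c,0x0f,0x02,0x12] = 72 85 80 e2 a5

D0: mem[0x11..0x16] <- [85 a5 74 80 12 72]
D1: mem[0x00..0x02] <- [72 99 e2]
D2: mem[0x0b..0x10] <- [6a 85 a5 74 80 12]
query mem[0x00]=0x72, mem[0x0c]=0x85, mem[0x0f]=0x80, mem[0x02]=0xe2, mem[0x12]=0xa5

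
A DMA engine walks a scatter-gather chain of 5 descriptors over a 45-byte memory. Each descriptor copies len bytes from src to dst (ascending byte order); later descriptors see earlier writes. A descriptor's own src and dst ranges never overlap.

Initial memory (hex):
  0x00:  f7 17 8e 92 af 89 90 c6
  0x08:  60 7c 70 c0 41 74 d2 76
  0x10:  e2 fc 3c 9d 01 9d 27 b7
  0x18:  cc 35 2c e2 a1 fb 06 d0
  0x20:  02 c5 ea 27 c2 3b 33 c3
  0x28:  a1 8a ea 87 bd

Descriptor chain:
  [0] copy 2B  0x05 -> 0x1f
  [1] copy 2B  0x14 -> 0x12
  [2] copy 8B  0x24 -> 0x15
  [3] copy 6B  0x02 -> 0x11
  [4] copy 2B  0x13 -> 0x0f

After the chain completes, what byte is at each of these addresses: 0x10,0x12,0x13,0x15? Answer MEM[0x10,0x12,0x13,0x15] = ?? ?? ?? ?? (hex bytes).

  after D0: wrote 2B at 0x1f = 8990
  after D1: wrote 2B at 0x12 = 019d
  after D2: wrote 8B at 0x15 = c23b33c3a18aea87
  after D3: wrote 6B at 0x11 = 8e92af8990c6
  after D4: wrote 2B at 0x0f = af89
query mem[0x10]=0x89, mem[0x12]=0x92, mem[0x13]=0xaf, mem[0x15]=0x90

MEM[0x10,0x12,0x13,0x15] = 89 92 af 90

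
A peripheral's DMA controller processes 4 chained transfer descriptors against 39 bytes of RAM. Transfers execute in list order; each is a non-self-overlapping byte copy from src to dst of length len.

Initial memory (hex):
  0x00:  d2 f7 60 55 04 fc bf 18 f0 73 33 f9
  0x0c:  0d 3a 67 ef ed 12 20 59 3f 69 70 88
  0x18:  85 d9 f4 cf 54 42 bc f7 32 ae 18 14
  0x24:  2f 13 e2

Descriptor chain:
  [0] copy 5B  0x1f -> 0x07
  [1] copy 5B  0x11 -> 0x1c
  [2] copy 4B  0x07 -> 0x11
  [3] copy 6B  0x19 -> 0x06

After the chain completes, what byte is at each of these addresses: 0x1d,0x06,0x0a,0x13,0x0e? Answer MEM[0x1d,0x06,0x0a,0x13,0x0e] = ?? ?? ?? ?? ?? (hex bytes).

MEM[0x1d,0x06,0x0a,0x13,0x0e] = 20 d9 20 ae 67

[0] 0x1f->0x07 len=5 : f7 32 ae 18 14
[1] 0x11->0x1c len=5 : 12 20 59 3f 69
[2] 0x07->0x11 len=4 : f7 32 ae 18
[3] 0x19->0x06 len=6 : d9 f4 cf 12 20 59
query mem[0x1d]=0x20, mem[0x06]=0xd9, mem[0x0a]=0x20, mem[0x13]=0xae, mem[0x0e]=0x67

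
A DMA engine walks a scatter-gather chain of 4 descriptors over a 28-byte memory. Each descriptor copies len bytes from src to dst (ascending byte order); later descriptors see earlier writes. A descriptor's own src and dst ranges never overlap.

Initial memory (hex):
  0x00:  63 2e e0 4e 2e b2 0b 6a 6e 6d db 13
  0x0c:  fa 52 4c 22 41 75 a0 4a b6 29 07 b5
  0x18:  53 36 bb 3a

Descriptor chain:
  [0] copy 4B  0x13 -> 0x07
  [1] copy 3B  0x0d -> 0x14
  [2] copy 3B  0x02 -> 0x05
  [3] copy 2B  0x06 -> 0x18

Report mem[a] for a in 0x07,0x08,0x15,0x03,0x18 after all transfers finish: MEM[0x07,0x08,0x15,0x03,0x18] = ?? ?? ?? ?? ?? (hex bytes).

MEM[0x07,0x08,0x15,0x03,0x18] = 2e b6 4c 4e 4e

D0: mem[0x07..0x0a] <- [4a b6 29 07]
D1: mem[0x14..0x16] <- [52 4c 22]
D2: mem[0x05..0x07] <- [e0 4e 2e]
D3: mem[0x18..0x19] <- [4e 2e]
query mem[0x07]=0x2e, mem[0x08]=0xb6, mem[0x15]=0x4c, mem[0x03]=0x4e, mem[0x18]=0x4e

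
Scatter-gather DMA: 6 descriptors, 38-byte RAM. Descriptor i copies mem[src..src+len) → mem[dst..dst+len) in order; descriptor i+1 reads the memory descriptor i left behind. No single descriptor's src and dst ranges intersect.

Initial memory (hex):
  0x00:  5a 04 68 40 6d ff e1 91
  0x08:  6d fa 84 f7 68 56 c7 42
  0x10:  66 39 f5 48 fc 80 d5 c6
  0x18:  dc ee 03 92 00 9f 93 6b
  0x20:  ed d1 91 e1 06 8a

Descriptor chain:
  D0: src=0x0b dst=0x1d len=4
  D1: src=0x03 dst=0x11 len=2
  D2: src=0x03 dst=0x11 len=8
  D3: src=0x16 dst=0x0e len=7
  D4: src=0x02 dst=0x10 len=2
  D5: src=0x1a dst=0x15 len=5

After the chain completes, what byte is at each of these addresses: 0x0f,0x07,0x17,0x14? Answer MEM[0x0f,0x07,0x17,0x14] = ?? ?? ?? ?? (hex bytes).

D0: mem[0x1d..0x20] <- [f7 68 56 c7]
D1: mem[0x11..0x12] <- [40 6d]
D2: mem[0x11..0x18] <- [40 6d ff e1 91 6d fa 84]
D3: mem[0x0e..0x14] <- [6d fa 84 ee 03 92 00]
D4: mem[0x10..0x11] <- [68 40]
D5: mem[0x15..0x19] <- [03 92 00 f7 68]
query mem[0x0f]=0xfa, mem[0x07]=0x91, mem[0x17]=0x00, mem[0x14]=0x00

MEM[0x0f,0x07,0x17,0x14] = fa 91 00 00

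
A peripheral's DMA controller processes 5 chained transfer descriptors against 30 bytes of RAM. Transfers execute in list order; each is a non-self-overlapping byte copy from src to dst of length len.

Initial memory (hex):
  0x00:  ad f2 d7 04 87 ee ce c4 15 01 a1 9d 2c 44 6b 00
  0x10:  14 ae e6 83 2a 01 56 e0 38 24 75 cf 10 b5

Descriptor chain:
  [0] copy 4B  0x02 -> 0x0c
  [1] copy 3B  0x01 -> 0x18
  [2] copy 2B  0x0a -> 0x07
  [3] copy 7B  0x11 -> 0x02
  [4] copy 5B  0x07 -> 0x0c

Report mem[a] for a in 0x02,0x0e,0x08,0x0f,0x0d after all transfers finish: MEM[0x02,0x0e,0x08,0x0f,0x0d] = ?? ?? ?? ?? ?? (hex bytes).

MEM[0x02,0x0e,0x08,0x0f,0x0d] = ae 01 e0 a1 e0

  after D0: wrote 4B at 0x0c = d70487ee
  after D1: wrote 3B at 0x18 = f2d704
  after D2: wrote 2B at 0x07 = a19d
  after D3: wrote 7B at 0x02 = aee6832a0156e0
  after D4: wrote 5B at 0x0c = 56e001a19d
query mem[0x02]=0xae, mem[0x0e]=0x01, mem[0x08]=0xe0, mem[0x0f]=0xa1, mem[0x0d]=0xe0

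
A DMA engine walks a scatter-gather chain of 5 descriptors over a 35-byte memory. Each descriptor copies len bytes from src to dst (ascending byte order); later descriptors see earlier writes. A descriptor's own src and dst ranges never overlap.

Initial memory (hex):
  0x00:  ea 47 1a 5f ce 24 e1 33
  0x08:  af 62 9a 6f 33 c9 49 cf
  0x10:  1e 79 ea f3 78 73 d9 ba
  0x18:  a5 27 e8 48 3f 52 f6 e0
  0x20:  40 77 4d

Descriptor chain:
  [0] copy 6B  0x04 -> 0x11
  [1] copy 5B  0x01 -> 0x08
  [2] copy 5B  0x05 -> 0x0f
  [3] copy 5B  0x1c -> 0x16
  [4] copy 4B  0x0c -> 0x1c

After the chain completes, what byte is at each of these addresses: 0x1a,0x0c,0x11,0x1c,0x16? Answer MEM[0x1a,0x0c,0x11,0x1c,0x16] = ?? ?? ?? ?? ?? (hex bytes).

#0 dst[0x11+6] := {0xce,0x24,0xe1,0x33,0xaf,0x62}
#1 dst[0x08+5] := {0x47,0x1a,0x5f,0xce,0x24}
#2 dst[0x0f+5] := {0x24,0xe1,0x33,0x47,0x1a}
#3 dst[0x16+5] := {0x3f,0x52,0xf6,0xe0,0x40}
#4 dst[0x1c+4] := {0x24,0xc9,0x49,0x24}
query mem[0x1a]=0x40, mem[0x0c]=0x24, mem[0x11]=0x33, mem[0x1c]=0x24, mem[0x16]=0x3f

MEM[0x1a,0x0c,0x11,0x1c,0x16] = 40 24 33 24 3f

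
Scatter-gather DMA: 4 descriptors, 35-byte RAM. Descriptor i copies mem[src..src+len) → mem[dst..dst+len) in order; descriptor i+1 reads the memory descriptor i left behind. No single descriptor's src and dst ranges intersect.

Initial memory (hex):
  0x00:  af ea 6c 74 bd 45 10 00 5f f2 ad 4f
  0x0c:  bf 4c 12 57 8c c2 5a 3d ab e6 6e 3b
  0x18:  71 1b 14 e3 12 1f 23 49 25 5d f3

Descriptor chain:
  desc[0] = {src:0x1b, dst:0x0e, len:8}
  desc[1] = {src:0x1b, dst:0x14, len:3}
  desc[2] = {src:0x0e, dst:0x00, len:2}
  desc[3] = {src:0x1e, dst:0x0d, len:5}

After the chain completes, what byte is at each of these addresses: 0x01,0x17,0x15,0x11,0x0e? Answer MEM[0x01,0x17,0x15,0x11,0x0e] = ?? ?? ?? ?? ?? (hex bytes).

MEM[0x01,0x17,0x15,0x11,0x0e] = 12 3b 12 f3 49

#0 dst[0x0e+8] := {0xe3,0x12,0x1f,0x23,0x49,0x25,0x5d,0xf3}
#1 dst[0x14+3] := {0xe3,0x12,0x1f}
#2 dst[0x00+2] := {0xe3,0x12}
#3 dst[0x0d+5] := {0x23,0x49,0x25,0x5d,0xf3}
query mem[0x01]=0x12, mem[0x17]=0x3b, mem[0x15]=0x12, mem[0x11]=0xf3, mem[0x0e]=0x49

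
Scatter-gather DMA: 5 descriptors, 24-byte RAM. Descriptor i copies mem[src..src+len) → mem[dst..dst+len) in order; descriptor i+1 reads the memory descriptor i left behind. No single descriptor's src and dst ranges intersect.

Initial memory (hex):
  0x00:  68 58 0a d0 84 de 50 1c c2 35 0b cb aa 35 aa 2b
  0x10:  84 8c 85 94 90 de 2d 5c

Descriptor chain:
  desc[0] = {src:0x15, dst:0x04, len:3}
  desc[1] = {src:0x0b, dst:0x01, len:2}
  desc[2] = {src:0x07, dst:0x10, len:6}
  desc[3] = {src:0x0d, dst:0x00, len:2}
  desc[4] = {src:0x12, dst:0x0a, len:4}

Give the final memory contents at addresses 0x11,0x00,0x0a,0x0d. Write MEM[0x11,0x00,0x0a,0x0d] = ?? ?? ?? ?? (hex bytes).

  after D0: wrote 3B at 0x04 = de2d5c
  after D1: wrote 2B at 0x01 = cbaa
  after D2: wrote 6B at 0x10 = 1cc2350bcbaa
  after D3: wrote 2B at 0x00 = 35aa
  after D4: wrote 4B at 0x0a = 350bcbaa
query mem[0x11]=0xc2, mem[0x00]=0x35, mem[0x0a]=0x35, mem[0x0d]=0xaa

MEM[0x11,0x00,0x0a,0x0d] = c2 35 35 aa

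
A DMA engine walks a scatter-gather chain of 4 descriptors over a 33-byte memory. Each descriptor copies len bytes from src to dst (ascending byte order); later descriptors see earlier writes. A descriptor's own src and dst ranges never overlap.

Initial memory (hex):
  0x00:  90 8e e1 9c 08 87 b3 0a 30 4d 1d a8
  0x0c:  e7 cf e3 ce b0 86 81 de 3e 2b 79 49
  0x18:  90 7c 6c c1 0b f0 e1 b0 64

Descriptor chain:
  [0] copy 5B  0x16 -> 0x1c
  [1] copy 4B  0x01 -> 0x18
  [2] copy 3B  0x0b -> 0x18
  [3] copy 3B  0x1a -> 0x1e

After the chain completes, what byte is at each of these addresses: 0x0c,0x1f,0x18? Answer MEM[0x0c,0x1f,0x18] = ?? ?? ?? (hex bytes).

MEM[0x0c,0x1f,0x18] = e7 08 a8

  after D0: wrote 5B at 0x1c = 7949907c6c
  after D1: wrote 4B at 0x18 = 8ee19c08
  after D2: wrote 3B at 0x18 = a8e7cf
  after D3: wrote 3B at 0x1e = cf0879
query mem[0x0c]=0xe7, mem[0x1f]=0x08, mem[0x18]=0xa8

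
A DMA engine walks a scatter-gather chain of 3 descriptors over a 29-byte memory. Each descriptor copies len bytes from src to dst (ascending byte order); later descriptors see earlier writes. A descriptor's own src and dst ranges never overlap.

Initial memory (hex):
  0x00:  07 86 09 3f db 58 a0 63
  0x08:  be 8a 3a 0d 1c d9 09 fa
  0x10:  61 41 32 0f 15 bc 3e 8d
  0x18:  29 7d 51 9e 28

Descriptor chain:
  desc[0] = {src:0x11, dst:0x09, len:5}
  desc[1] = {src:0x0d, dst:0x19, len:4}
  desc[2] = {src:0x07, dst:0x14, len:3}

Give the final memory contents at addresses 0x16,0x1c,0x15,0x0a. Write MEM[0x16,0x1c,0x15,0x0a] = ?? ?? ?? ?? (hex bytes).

[0] 0x11->0x09 len=5 : 41 32 0f 15 bc
[1] 0x0d->0x19 len=4 : bc 09 fa 61
[2] 0x07->0x14 len=3 : 63 be 41
query mem[0x16]=0x41, mem[0x1c]=0x61, mem[0x15]=0xbe, mem[0x0a]=0x32

MEM[0x16,0x1c,0x15,0x0a] = 41 61 be 32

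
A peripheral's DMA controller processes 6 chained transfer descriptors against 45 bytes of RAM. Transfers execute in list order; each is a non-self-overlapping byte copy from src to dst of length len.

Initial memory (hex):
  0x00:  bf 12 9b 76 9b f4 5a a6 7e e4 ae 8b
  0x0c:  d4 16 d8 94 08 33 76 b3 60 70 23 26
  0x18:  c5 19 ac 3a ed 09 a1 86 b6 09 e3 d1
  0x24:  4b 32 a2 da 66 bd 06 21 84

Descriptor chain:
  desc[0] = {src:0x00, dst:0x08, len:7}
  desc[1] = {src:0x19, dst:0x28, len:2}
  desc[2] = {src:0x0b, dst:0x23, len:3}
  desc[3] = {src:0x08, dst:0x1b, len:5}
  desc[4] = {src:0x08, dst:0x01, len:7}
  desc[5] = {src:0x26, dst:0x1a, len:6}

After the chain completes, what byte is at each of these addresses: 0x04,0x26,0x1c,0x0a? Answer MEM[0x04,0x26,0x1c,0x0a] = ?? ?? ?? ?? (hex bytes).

MEM[0x04,0x26,0x1c,0x0a] = 76 a2 19 9b

#0 dst[0x08+7] := {0xbf,0x12,0x9b,0x76,0x9b,0xf4,0x5a}
#1 dst[0x28+2] := {0x19,0xac}
#2 dst[0x23+3] := {0x76,0x9b,0xf4}
#3 dst[0x1b+5] := {0xbf,0x12,0x9b,0x76,0x9b}
#4 dst[0x01+7] := {0xbf,0x12,0x9b,0x76,0x9b,0xf4,0x5a}
#5 dst[0x1a+6] := {0xa2,0xda,0x19,0xac,0x06,0x21}
query mem[0x04]=0x76, mem[0x26]=0xa2, mem[0x1c]=0x19, mem[0x0a]=0x9b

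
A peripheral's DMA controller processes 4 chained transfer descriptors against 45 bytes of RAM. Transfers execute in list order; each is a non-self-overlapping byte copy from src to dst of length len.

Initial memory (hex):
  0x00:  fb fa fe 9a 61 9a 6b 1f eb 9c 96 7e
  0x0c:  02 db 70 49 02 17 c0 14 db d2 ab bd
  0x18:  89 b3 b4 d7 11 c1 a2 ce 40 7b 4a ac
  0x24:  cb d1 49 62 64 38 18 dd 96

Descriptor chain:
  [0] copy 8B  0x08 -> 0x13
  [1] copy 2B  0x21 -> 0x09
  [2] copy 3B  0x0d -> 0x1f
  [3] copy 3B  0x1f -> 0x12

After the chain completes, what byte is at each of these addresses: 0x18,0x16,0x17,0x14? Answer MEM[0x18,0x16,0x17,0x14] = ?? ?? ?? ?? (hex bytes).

MEM[0x18,0x16,0x17,0x14] = db 7e 02 49

D0: mem[0x13..0x1a] <- [eb 9c 96 7e 02 db 70 49]
D1: mem[0x09..0x0a] <- [7b 4a]
D2: mem[0x1f..0x21] <- [db 70 49]
D3: mem[0x12..0x14] <- [db 70 49]
query mem[0x18]=0xdb, mem[0x16]=0x7e, mem[0x17]=0x02, mem[0x14]=0x49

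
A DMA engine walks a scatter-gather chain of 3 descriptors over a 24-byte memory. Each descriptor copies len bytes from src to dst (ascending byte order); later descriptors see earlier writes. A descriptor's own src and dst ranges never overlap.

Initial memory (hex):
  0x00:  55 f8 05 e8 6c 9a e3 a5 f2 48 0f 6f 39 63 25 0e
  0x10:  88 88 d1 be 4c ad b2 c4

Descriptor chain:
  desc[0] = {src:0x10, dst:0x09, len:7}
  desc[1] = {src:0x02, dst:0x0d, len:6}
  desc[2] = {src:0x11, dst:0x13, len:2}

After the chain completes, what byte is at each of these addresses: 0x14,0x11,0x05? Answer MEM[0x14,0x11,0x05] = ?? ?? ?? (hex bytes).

MEM[0x14,0x11,0x05] = a5 e3 9a

[0] 0x10->0x09 len=7 : 88 88 d1 be 4c ad b2
[1] 0x02->0x0d len=6 : 05 e8 6c 9a e3 a5
[2] 0x11->0x13 len=2 : e3 a5
query mem[0x14]=0xa5, mem[0x11]=0xe3, mem[0x05]=0x9a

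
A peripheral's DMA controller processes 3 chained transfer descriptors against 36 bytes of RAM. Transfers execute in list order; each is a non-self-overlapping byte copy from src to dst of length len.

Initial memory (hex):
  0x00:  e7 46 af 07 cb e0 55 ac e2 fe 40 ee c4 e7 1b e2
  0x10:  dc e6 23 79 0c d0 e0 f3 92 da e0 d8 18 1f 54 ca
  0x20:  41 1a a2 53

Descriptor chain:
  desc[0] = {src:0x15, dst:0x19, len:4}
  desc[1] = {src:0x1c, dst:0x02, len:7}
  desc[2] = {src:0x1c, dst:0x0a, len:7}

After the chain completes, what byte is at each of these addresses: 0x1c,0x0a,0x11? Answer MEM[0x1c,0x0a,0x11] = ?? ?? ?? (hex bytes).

MEM[0x1c,0x0a,0x11] = 92 92 e6

  after D0: wrote 4B at 0x19 = d0e0f392
  after D1: wrote 7B at 0x02 = 921f54ca411aa2
  after D2: wrote 7B at 0x0a = 921f54ca411aa2
query mem[0x1c]=0x92, mem[0x0a]=0x92, mem[0x11]=0xe6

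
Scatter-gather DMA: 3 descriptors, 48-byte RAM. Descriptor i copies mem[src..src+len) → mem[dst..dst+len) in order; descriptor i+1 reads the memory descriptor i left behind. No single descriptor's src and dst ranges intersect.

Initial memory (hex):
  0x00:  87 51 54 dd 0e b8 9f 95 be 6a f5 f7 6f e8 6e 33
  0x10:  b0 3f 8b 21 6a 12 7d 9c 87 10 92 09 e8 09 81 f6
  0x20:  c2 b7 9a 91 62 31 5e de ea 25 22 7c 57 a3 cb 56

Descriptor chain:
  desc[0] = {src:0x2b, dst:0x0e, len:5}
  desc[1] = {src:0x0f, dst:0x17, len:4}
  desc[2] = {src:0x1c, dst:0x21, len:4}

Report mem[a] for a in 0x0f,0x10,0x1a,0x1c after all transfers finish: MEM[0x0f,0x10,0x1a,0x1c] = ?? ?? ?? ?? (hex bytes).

MEM[0x0f,0x10,0x1a,0x1c] = 57 a3 56 e8

[0] 0x2b->0x0e len=5 : 7c 57 a3 cb 56
[1] 0x0f->0x17 len=4 : 57 a3 cb 56
[2] 0x1c->0x21 len=4 : e8 09 81 f6
query mem[0x0f]=0x57, mem[0x10]=0xa3, mem[0x1a]=0x56, mem[0x1c]=0xe8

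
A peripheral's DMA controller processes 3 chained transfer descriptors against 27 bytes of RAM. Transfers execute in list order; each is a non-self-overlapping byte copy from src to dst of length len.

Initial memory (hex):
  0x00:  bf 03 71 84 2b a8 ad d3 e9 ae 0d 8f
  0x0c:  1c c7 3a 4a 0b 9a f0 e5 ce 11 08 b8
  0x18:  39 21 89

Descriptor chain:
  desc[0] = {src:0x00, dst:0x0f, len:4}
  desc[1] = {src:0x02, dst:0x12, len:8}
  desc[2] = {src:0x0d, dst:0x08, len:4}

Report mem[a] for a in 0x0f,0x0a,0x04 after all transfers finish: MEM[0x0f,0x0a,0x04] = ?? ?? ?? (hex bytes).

MEM[0x0f,0x0a,0x04] = bf bf 2b

  after D0: wrote 4B at 0x0f = bf037184
  after D1: wrote 8B at 0x12 = 71842ba8add3e9ae
  after D2: wrote 4B at 0x08 = c73abf03
query mem[0x0f]=0xbf, mem[0x0a]=0xbf, mem[0x04]=0x2b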